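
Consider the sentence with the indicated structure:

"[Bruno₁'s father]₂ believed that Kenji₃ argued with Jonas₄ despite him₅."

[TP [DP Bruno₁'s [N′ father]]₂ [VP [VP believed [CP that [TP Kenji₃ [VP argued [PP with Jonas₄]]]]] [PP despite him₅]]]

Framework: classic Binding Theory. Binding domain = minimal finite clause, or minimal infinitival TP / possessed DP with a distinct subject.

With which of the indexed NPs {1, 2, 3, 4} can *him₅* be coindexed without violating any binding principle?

*him* is a pronoun, so Principle B applies: it must be free in its binding domain.
Binding domain of *him₅*: the matrix TP, whose subject is [Bruno₁'s father]₂.
*Bruno₁* and the pronoun do not c-command one another → neither Principle B nor Principle C is at stake; coindexation permitted.
*[Bruno₁'s father]₂* c-commands the pronoun within its binding domain → coindexation would violate Principle B.
*Kenji₃* and the pronoun do not c-command one another → neither Principle B nor Principle C is at stake; coindexation permitted.
*Jonas₄* and the pronoun do not c-command one another → neither Principle B nor Principle C is at stake; coindexation permitted.

{1, 3, 4}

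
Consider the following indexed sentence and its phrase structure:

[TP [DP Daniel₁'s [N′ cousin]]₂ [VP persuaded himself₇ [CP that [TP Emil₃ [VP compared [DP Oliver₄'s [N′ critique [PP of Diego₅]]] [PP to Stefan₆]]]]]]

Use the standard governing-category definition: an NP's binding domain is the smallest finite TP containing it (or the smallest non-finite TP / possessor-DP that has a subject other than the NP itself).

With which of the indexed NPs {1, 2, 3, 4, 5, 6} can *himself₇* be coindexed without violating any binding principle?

{2}

*himself* is an anaphor, so Principle A applies: it must be bound in its binding domain.
Binding domain of *himself₇*: the matrix TP, whose subject is [Daniel₁'s cousin]₂.
*Daniel₁* does not c-command the anaphor → cannot bind it.
*[Daniel₁'s cousin]₂* c-commands the anaphor within its binding domain → licit binder.
*Emil₃* does not c-command the anaphor → cannot bind it.
*Oliver₄* does not c-command the anaphor → cannot bind it.
*Diego₅* does not c-command the anaphor → cannot bind it.
*Stefan₆* does not c-command the anaphor → cannot bind it.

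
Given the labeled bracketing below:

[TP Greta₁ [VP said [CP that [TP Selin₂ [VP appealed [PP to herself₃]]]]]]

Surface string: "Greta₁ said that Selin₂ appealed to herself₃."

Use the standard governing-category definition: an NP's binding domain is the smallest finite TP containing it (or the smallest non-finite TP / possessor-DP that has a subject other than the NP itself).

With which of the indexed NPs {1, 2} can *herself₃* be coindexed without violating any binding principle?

*herself* is an anaphor, so Principle A applies: it must be bound in its binding domain.
Binding domain of *herself₃*: the embedded TP, whose subject is Selin₂.
*Greta₁* c-commands the anaphor but is outside its binding domain → cannot satisfy Principle A.
*Selin₂* c-commands the anaphor within its binding domain → licit binder.

{2}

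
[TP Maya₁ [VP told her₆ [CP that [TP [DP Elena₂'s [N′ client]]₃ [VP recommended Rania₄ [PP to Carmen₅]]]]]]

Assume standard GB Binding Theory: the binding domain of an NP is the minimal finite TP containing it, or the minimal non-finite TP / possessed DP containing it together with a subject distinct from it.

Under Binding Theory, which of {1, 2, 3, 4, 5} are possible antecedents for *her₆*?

none

*her* is a pronoun, so Principle B applies: it must be free in its binding domain.
Binding domain of *her₆*: the matrix TP, whose subject is Maya₁.
*Maya₁* c-commands the pronoun within its binding domain → coindexation would violate Principle B.
*Elena₂*: the pronoun c-commands this R-expression → coindexation would violate Principle C on *Elena₂*.
*[Elena₂'s client]₃*: the pronoun c-commands this R-expression → coindexation would violate Principle C on *[Elena₂'s client]₃*.
*Rania₄*: the pronoun c-commands this R-expression → coindexation would violate Principle C on *Rania₄*.
*Carmen₅*: the pronoun c-commands this R-expression → coindexation would violate Principle C on *Carmen₅*.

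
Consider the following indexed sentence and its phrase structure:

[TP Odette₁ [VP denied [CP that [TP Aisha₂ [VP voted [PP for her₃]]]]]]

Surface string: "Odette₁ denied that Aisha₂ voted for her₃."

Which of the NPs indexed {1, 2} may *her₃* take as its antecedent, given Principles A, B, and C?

*her* is a pronoun, so Principle B applies: it must be free in its binding domain.
Binding domain of *her₃*: the embedded TP, whose subject is Aisha₂.
*Odette₁* c-commands the pronoun but from outside its binding domain, and is not c-commanded by it → coindexation permitted.
*Aisha₂* c-commands the pronoun within its binding domain → coindexation would violate Principle B.

{1}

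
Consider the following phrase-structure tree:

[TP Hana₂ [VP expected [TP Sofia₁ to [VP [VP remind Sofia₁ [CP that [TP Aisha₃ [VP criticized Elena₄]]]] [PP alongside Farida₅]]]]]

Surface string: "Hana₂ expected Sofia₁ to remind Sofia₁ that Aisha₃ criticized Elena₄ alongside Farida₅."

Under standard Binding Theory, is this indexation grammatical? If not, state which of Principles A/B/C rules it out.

Principle C

The two coindexed NPs are *Sofia₁* (the lower occurrence) and *Sofia₁* (the higher occurrence).
*Sofia₁* (the lower occurrence) is an R-expression. Principle C requires it to be free everywhere.
*Sofia₁* (the higher occurrence) c-commands it and carries the same index.
The R-expression is bound → Principle C violation.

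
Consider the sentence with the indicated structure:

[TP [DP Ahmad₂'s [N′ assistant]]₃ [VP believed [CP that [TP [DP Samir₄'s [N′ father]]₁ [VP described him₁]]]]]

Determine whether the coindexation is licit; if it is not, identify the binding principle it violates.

Principle B

The two coindexed NPs are *[Samir₄'s father]₁* and *him₁*.
*him₁* is a pronoun. Its binding domain is the embedded TP, whose subject is [Samir₄'s father]₁.
*[Samir₄'s father]₁* c-commands it within that domain and carries the same index.
The pronoun is locally bound → Principle B violation.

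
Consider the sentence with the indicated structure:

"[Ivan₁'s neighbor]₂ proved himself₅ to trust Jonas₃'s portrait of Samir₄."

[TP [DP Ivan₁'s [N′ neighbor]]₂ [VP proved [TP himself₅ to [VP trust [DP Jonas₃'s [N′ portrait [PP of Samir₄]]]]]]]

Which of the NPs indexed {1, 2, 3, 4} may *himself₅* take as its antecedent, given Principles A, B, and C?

*himself* is an anaphor, so Principle A applies: it must be bound in its binding domain.
Binding domain of *himself₅*: the matrix TP, whose subject is [Ivan₁'s neighbor]₂.
*Ivan₁* does not c-command the anaphor → cannot bind it.
*[Ivan₁'s neighbor]₂* c-commands the anaphor within its binding domain → licit binder.
*Jonas₃* does not c-command the anaphor → cannot bind it.
*Samir₄* does not c-command the anaphor → cannot bind it.

{2}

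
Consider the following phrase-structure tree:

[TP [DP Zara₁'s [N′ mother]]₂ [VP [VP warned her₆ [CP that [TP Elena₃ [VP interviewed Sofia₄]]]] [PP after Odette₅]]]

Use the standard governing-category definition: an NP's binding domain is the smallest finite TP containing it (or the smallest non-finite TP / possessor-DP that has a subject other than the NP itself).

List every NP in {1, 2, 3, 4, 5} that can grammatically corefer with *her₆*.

{1, 5}

*her* is a pronoun, so Principle B applies: it must be free in its binding domain.
Binding domain of *her₆*: the matrix TP, whose subject is [Zara₁'s mother]₂.
*Zara₁* and the pronoun do not c-command one another → neither Principle B nor Principle C is at stake; coindexation permitted.
*[Zara₁'s mother]₂* c-commands the pronoun within its binding domain → coindexation would violate Principle B.
*Elena₃*: the pronoun c-commands this R-expression → coindexation would violate Principle C on *Elena₃*.
*Sofia₄*: the pronoun c-commands this R-expression → coindexation would violate Principle C on *Sofia₄*.
*Odette₅* and the pronoun do not c-command one another → neither Principle B nor Principle C is at stake; coindexation permitted.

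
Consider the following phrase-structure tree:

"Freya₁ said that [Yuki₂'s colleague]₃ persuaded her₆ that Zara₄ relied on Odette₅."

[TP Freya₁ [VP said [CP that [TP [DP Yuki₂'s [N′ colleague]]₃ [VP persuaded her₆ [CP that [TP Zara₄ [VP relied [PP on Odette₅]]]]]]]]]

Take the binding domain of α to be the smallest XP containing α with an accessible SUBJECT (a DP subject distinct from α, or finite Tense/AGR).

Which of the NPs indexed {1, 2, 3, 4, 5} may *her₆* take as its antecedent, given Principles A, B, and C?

*her* is a pronoun, so Principle B applies: it must be free in its binding domain.
Binding domain of *her₆*: the embedded TP, whose subject is [Yuki₂'s colleague]₃.
*Freya₁* c-commands the pronoun but from outside its binding domain, and is not c-commanded by it → coindexation permitted.
*Yuki₂* and the pronoun do not c-command one another → neither Principle B nor Principle C is at stake; coindexation permitted.
*[Yuki₂'s colleague]₃* c-commands the pronoun within its binding domain → coindexation would violate Principle B.
*Zara₄*: the pronoun c-commands this R-expression → coindexation would violate Principle C on *Zara₄*.
*Odette₅*: the pronoun c-commands this R-expression → coindexation would violate Principle C on *Odette₅*.

{1, 2}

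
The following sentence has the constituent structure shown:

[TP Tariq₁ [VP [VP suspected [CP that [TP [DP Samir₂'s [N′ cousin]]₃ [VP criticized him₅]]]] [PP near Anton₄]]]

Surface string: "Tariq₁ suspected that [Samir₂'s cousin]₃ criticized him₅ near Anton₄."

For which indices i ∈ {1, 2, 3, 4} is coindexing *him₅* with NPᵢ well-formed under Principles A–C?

{1, 2, 4}

*him* is a pronoun, so Principle B applies: it must be free in its binding domain.
Binding domain of *him₅*: the embedded TP, whose subject is [Samir₂'s cousin]₃.
*Tariq₁* c-commands the pronoun but from outside its binding domain, and is not c-commanded by it → coindexation permitted.
*Samir₂* and the pronoun do not c-command one another → neither Principle B nor Principle C is at stake; coindexation permitted.
*[Samir₂'s cousin]₃* c-commands the pronoun within its binding domain → coindexation would violate Principle B.
*Anton₄* and the pronoun do not c-command one another → neither Principle B nor Principle C is at stake; coindexation permitted.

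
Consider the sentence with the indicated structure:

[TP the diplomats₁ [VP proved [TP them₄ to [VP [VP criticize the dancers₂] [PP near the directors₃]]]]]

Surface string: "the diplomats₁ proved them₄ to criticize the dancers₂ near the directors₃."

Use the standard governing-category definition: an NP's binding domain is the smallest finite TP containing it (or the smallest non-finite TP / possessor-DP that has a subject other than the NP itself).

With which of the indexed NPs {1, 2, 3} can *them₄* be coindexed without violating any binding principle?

none

*them* is a pronoun, so Principle B applies: it must be free in its binding domain.
Binding domain of *them₄*: the matrix TP, whose subject is the diplomats₁.
*the diplomats₁* c-commands the pronoun within its binding domain → coindexation would violate Principle B.
*the dancers₂*: the pronoun c-commands this R-expression → coindexation would violate Principle C on *the dancers₂*.
*the directors₃*: the pronoun c-commands this R-expression → coindexation would violate Principle C on *the directors₃*.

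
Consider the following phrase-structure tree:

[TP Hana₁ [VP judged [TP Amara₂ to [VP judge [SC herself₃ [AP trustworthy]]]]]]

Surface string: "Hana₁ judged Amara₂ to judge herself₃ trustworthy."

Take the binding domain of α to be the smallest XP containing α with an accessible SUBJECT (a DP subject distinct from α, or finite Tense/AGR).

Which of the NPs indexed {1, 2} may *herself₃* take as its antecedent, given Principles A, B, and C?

*herself* is an anaphor, so Principle A applies: it must be bound in its binding domain.
Binding domain of *herself₃*: the embedded TP, whose subject is Amara₂.
*Hana₁* c-commands the anaphor but is outside its binding domain → cannot satisfy Principle A.
*Amara₂* c-commands the anaphor within its binding domain → licit binder.

{2}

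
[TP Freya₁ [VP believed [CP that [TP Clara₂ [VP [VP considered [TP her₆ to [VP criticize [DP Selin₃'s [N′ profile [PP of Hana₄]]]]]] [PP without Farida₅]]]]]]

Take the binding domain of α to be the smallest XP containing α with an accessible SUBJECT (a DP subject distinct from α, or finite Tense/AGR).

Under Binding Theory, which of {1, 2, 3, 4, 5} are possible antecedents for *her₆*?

*her* is a pronoun, so Principle B applies: it must be free in its binding domain.
Binding domain of *her₆*: the embedded TP, whose subject is Clara₂.
*Freya₁* c-commands the pronoun but from outside its binding domain, and is not c-commanded by it → coindexation permitted.
*Clara₂* c-commands the pronoun within its binding domain → coindexation would violate Principle B.
*Selin₃*: the pronoun c-commands this R-expression → coindexation would violate Principle C on *Selin₃*.
*Hana₄*: the pronoun c-commands this R-expression → coindexation would violate Principle C on *Hana₄*.
*Farida₅* and the pronoun do not c-command one another → neither Principle B nor Principle C is at stake; coindexation permitted.

{1, 5}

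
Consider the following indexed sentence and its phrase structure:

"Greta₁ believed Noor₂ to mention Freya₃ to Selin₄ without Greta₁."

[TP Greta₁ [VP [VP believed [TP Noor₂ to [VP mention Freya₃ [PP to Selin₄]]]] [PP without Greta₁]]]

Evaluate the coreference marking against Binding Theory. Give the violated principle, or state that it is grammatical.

The two coindexed NPs are *Greta₁* (the lower occurrence) and *Greta₁* (the higher occurrence).
*Greta₁* (the lower occurrence) is an R-expression. Principle C requires it to be free everywhere.
*Greta₁* (the higher occurrence) c-commands it and carries the same index.
The R-expression is bound → Principle C violation.

Principle C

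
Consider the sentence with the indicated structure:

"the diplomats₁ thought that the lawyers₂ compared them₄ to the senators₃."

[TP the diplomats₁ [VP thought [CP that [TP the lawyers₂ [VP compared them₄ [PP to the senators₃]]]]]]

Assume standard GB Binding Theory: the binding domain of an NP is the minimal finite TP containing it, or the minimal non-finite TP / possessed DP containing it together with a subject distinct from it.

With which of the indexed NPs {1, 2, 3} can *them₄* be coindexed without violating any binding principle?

*them* is a pronoun, so Principle B applies: it must be free in its binding domain.
Binding domain of *them₄*: the embedded TP, whose subject is the lawyers₂.
*the diplomats₁* c-commands the pronoun but from outside its binding domain, and is not c-commanded by it → coindexation permitted.
*the lawyers₂* c-commands the pronoun within its binding domain → coindexation would violate Principle B.
*the senators₃*: the pronoun c-commands this R-expression → coindexation would violate Principle C on *the senators₃*.

{1}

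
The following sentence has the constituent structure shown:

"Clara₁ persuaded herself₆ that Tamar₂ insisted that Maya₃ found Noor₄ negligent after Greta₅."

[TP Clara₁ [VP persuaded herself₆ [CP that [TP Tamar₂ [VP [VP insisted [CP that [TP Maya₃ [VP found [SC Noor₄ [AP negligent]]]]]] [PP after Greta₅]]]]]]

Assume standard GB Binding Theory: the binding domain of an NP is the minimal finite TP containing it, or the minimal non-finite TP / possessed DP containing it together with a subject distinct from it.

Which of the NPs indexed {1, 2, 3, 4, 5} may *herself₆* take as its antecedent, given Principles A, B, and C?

*herself* is an anaphor, so Principle A applies: it must be bound in its binding domain.
Binding domain of *herself₆*: the matrix TP, whose subject is Clara₁.
*Clara₁* c-commands the anaphor within its binding domain → licit binder.
*Tamar₂* does not c-command the anaphor → cannot bind it.
*Maya₃* does not c-command the anaphor → cannot bind it.
*Noor₄* does not c-command the anaphor → cannot bind it.
*Greta₅* does not c-command the anaphor → cannot bind it.

{1}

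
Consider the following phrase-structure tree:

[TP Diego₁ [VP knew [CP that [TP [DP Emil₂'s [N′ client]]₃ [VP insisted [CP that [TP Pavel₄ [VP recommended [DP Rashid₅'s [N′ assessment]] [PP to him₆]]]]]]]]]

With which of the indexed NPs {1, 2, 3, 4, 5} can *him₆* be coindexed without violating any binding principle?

{1, 2, 3, 5}

*him* is a pronoun, so Principle B applies: it must be free in its binding domain.
Binding domain of *him₆*: the embedded TP, whose subject is Pavel₄.
*Diego₁* c-commands the pronoun but from outside its binding domain, and is not c-commanded by it → coindexation permitted.
*Emil₂* and the pronoun do not c-command one another → neither Principle B nor Principle C is at stake; coindexation permitted.
*[Emil₂'s client]₃* c-commands the pronoun but from outside its binding domain, and is not c-commanded by it → coindexation permitted.
*Pavel₄* c-commands the pronoun within its binding domain → coindexation would violate Principle B.
*Rashid₅* and the pronoun do not c-command one another → neither Principle B nor Principle C is at stake; coindexation permitted.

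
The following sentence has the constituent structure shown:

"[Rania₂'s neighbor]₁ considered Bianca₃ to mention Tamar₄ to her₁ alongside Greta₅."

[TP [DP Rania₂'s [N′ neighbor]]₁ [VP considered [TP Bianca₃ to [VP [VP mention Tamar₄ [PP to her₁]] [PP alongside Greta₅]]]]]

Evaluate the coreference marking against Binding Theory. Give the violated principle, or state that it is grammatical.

The two coindexed NPs are *[Rania₂'s neighbor]₁* and *her₁*.
*her₁* is a pronoun; its binding domain is the embedded TP, whose subject is Bianca₃. Within that domain it is c-commanded only by *Bianca₃*, *Tamar₄*, which carry a different index — the pronoun is free locally, so Principle B holds.
*[Rania₂'s neighbor]₁* is an R-expression; *her₁* does not c-command it, and no other NP shares its index, so Principle C is satisfied.
All principles are respected.

grammatical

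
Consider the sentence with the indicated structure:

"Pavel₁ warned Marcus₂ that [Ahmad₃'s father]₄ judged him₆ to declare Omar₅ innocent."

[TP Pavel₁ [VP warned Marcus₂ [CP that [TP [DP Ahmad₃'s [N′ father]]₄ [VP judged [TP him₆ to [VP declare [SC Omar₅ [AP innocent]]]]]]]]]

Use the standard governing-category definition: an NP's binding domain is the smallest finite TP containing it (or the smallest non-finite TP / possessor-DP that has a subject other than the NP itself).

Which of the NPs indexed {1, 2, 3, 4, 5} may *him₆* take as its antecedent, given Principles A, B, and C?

{1, 2, 3}

*him* is a pronoun, so Principle B applies: it must be free in its binding domain.
Binding domain of *him₆*: the embedded TP, whose subject is [Ahmad₃'s father]₄.
*Pavel₁* c-commands the pronoun but from outside its binding domain, and is not c-commanded by it → coindexation permitted.
*Marcus₂* c-commands the pronoun but from outside its binding domain, and is not c-commanded by it → coindexation permitted.
*Ahmad₃* and the pronoun do not c-command one another → neither Principle B nor Principle C is at stake; coindexation permitted.
*[Ahmad₃'s father]₄* c-commands the pronoun within its binding domain → coindexation would violate Principle B.
*Omar₅*: the pronoun c-commands this R-expression → coindexation would violate Principle C on *Omar₅*.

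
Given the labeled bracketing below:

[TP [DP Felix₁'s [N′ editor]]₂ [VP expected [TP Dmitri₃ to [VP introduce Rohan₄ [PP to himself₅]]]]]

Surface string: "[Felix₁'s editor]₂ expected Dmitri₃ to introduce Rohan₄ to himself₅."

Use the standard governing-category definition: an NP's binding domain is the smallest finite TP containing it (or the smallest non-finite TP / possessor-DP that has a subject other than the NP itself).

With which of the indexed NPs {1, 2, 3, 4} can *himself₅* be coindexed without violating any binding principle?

*himself* is an anaphor, so Principle A applies: it must be bound in its binding domain.
Binding domain of *himself₅*: the embedded TP, whose subject is Dmitri₃.
*Felix₁* does not c-command the anaphor → cannot bind it.
*[Felix₁'s editor]₂* c-commands the anaphor but is outside its binding domain → cannot satisfy Principle A.
*Dmitri₃* c-commands the anaphor within its binding domain → licit binder.
*Rohan₄* c-commands the anaphor within its binding domain → licit binder.

{3, 4}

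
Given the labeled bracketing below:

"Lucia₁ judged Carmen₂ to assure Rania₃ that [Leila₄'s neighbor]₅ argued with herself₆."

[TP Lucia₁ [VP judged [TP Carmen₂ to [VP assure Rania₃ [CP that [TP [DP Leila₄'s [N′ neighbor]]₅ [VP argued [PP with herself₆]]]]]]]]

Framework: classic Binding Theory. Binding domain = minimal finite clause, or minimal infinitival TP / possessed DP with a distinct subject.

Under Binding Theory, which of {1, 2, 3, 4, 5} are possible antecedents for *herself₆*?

*herself* is an anaphor, so Principle A applies: it must be bound in its binding domain.
Binding domain of *herself₆*: the embedded TP, whose subject is [Leila₄'s neighbor]₅.
*Lucia₁* c-commands the anaphor but is outside its binding domain → cannot satisfy Principle A.
*Carmen₂* c-commands the anaphor but is outside its binding domain → cannot satisfy Principle A.
*Rania₃* c-commands the anaphor but is outside its binding domain → cannot satisfy Principle A.
*Leila₄* does not c-command the anaphor → cannot bind it.
*[Leila₄'s neighbor]₅* c-commands the anaphor within its binding domain → licit binder.

{5}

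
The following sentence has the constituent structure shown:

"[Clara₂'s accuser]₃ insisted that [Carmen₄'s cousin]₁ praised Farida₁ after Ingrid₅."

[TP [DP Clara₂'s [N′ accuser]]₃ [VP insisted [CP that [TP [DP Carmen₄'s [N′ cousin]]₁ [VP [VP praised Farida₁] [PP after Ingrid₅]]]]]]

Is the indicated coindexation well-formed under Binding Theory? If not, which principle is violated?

Principle C

The two coindexed NPs are *[Carmen₄'s cousin]₁* and *Farida₁*.
*Farida₁* is an R-expression. Principle C requires it to be free everywhere.
*[Carmen₄'s cousin]₁* c-commands it and carries the same index.
The R-expression is bound → Principle C violation.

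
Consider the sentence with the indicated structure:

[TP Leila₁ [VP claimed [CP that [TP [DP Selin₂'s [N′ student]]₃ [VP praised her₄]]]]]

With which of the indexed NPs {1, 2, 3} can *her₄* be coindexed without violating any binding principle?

*her* is a pronoun, so Principle B applies: it must be free in its binding domain.
Binding domain of *her₄*: the embedded TP, whose subject is [Selin₂'s student]₃.
*Leila₁* c-commands the pronoun but from outside its binding domain, and is not c-commanded by it → coindexation permitted.
*Selin₂* and the pronoun do not c-command one another → neither Principle B nor Principle C is at stake; coindexation permitted.
*[Selin₂'s student]₃* c-commands the pronoun within its binding domain → coindexation would violate Principle B.

{1, 2}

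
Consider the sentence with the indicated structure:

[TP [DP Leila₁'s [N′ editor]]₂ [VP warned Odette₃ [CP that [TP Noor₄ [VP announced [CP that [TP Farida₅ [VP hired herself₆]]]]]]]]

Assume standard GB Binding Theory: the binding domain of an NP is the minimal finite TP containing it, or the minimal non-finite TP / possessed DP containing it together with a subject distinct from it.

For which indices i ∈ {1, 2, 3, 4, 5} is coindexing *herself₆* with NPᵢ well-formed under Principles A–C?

*herself* is an anaphor, so Principle A applies: it must be bound in its binding domain.
Binding domain of *herself₆*: the embedded TP, whose subject is Farida₅.
*Leila₁* does not c-command the anaphor → cannot bind it.
*[Leila₁'s editor]₂* c-commands the anaphor but is outside its binding domain → cannot satisfy Principle A.
*Odette₃* c-commands the anaphor but is outside its binding domain → cannot satisfy Principle A.
*Noor₄* c-commands the anaphor but is outside its binding domain → cannot satisfy Principle A.
*Farida₅* c-commands the anaphor within its binding domain → licit binder.

{5}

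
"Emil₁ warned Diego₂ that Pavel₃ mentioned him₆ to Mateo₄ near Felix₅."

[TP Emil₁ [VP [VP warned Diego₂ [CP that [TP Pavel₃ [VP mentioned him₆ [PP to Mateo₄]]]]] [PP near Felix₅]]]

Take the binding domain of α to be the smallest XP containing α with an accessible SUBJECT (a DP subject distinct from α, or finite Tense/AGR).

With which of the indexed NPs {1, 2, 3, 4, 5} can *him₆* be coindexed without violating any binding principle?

*him* is a pronoun, so Principle B applies: it must be free in its binding domain.
Binding domain of *him₆*: the embedded TP, whose subject is Pavel₃.
*Emil₁* c-commands the pronoun but from outside its binding domain, and is not c-commanded by it → coindexation permitted.
*Diego₂* c-commands the pronoun but from outside its binding domain, and is not c-commanded by it → coindexation permitted.
*Pavel₃* c-commands the pronoun within its binding domain → coindexation would violate Principle B.
*Mateo₄*: the pronoun c-commands this R-expression → coindexation would violate Principle C on *Mateo₄*.
*Felix₅* and the pronoun do not c-command one another → neither Principle B nor Principle C is at stake; coindexation permitted.

{1, 2, 5}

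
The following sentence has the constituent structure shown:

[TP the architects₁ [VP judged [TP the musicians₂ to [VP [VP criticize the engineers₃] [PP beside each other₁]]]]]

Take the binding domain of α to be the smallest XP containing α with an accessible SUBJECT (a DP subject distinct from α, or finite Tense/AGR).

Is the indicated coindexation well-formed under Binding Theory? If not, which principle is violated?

The two coindexed NPs are *the architects₁* and *each other₁*.
*each other₁* is an anaphor. Principle A requires it to be bound within its binding domain — the embedded TP, whose subject is the musicians₂.
Within that domain it is c-commanded by *the musicians₂*, which does not share its index.
*the architects₁* does c-command the anaphor, but from outside its binding domain.
The anaphor is unbound in its domain → Principle A violation.

Principle A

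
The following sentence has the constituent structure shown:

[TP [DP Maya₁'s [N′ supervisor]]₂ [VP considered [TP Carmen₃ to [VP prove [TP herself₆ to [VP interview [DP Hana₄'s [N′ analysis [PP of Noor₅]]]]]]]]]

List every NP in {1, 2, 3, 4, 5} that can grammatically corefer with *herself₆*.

*herself* is an anaphor, so Principle A applies: it must be bound in its binding domain.
Binding domain of *herself₆*: the embedded TP, whose subject is Carmen₃.
*Maya₁* does not c-command the anaphor → cannot bind it.
*[Maya₁'s supervisor]₂* c-commands the anaphor but is outside its binding domain → cannot satisfy Principle A.
*Carmen₃* c-commands the anaphor within its binding domain → licit binder.
*Hana₄* does not c-command the anaphor → cannot bind it.
*Noor₅* does not c-command the anaphor → cannot bind it.

{3}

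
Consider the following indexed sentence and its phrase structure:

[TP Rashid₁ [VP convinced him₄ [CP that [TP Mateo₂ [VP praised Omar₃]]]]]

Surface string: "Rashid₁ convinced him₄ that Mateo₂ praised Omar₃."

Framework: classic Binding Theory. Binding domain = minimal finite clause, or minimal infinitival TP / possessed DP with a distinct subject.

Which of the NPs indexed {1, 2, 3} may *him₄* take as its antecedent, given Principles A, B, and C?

*him* is a pronoun, so Principle B applies: it must be free in its binding domain.
Binding domain of *him₄*: the matrix TP, whose subject is Rashid₁.
*Rashid₁* c-commands the pronoun within its binding domain → coindexation would violate Principle B.
*Mateo₂*: the pronoun c-commands this R-expression → coindexation would violate Principle C on *Mateo₂*.
*Omar₃*: the pronoun c-commands this R-expression → coindexation would violate Principle C on *Omar₃*.

none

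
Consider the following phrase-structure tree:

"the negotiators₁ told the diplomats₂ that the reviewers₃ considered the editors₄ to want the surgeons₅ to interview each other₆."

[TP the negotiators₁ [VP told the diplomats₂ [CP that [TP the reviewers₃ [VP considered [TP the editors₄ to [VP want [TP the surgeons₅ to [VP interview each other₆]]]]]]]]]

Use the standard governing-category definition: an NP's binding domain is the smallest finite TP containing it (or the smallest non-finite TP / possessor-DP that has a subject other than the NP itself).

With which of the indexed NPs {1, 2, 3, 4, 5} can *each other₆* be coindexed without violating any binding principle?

*each other* is an anaphor, so Principle A applies: it must be bound in its binding domain.
Binding domain of *each other₆*: the embedded TP, whose subject is the surgeons₅.
*the negotiators₁* c-commands the anaphor but is outside its binding domain → cannot satisfy Principle A.
*the diplomats₂* c-commands the anaphor but is outside its binding domain → cannot satisfy Principle A.
*the reviewers₃* c-commands the anaphor but is outside its binding domain → cannot satisfy Principle A.
*the editors₄* c-commands the anaphor but is outside its binding domain → cannot satisfy Principle A.
*the surgeons₅* c-commands the anaphor within its binding domain → licit binder.

{5}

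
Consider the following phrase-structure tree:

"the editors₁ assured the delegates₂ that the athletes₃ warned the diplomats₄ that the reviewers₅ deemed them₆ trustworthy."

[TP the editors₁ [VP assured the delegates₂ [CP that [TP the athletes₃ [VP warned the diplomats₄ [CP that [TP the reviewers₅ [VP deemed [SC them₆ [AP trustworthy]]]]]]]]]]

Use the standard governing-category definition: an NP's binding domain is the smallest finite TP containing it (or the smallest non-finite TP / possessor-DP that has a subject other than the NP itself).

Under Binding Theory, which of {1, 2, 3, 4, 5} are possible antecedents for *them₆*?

{1, 2, 3, 4}

*them* is a pronoun, so Principle B applies: it must be free in its binding domain.
Binding domain of *them₆*: the embedded TP, whose subject is the reviewers₅.
*the editors₁* c-commands the pronoun but from outside its binding domain, and is not c-commanded by it → coindexation permitted.
*the delegates₂* c-commands the pronoun but from outside its binding domain, and is not c-commanded by it → coindexation permitted.
*the athletes₃* c-commands the pronoun but from outside its binding domain, and is not c-commanded by it → coindexation permitted.
*the diplomats₄* c-commands the pronoun but from outside its binding domain, and is not c-commanded by it → coindexation permitted.
*the reviewers₅* c-commands the pronoun within its binding domain → coindexation would violate Principle B.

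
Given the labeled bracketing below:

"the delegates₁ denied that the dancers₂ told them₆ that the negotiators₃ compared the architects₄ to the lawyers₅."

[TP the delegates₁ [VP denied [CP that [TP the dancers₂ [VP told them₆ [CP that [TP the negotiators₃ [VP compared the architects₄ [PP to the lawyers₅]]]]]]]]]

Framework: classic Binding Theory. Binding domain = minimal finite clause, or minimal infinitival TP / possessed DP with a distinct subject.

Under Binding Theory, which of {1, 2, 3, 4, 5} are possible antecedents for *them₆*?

{1}

*them* is a pronoun, so Principle B applies: it must be free in its binding domain.
Binding domain of *them₆*: the embedded TP, whose subject is the dancers₂.
*the delegates₁* c-commands the pronoun but from outside its binding domain, and is not c-commanded by it → coindexation permitted.
*the dancers₂* c-commands the pronoun within its binding domain → coindexation would violate Principle B.
*the negotiators₃*: the pronoun c-commands this R-expression → coindexation would violate Principle C on *the negotiators₃*.
*the architects₄*: the pronoun c-commands this R-expression → coindexation would violate Principle C on *the architects₄*.
*the lawyers₅*: the pronoun c-commands this R-expression → coindexation would violate Principle C on *the lawyers₅*.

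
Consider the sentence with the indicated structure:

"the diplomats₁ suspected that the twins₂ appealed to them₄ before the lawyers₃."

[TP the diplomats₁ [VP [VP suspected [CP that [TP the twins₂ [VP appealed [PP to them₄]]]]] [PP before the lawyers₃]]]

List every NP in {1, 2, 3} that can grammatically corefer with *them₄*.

*them* is a pronoun, so Principle B applies: it must be free in its binding domain.
Binding domain of *them₄*: the embedded TP, whose subject is the twins₂.
*the diplomats₁* c-commands the pronoun but from outside its binding domain, and is not c-commanded by it → coindexation permitted.
*the twins₂* c-commands the pronoun within its binding domain → coindexation would violate Principle B.
*the lawyers₃* and the pronoun do not c-command one another → neither Principle B nor Principle C is at stake; coindexation permitted.

{1, 3}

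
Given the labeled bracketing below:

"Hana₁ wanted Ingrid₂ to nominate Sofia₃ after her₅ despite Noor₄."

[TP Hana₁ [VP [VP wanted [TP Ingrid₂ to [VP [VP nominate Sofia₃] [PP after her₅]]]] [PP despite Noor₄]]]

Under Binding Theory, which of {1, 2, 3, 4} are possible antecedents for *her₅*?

{1, 3, 4}

*her* is a pronoun, so Principle B applies: it must be free in its binding domain.
Binding domain of *her₅*: the embedded TP, whose subject is Ingrid₂.
*Hana₁* c-commands the pronoun but from outside its binding domain, and is not c-commanded by it → coindexation permitted.
*Ingrid₂* c-commands the pronoun within its binding domain → coindexation would violate Principle B.
*Sofia₃* and the pronoun do not c-command one another → neither Principle B nor Principle C is at stake; coindexation permitted.
*Noor₄* and the pronoun do not c-command one another → neither Principle B nor Principle C is at stake; coindexation permitted.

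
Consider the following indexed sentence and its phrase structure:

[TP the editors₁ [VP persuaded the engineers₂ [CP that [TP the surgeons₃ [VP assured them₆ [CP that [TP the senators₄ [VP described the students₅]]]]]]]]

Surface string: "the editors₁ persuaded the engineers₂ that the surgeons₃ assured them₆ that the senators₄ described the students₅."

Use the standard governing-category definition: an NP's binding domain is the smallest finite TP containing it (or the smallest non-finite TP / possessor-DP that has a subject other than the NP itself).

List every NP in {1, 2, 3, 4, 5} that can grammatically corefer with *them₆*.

*them* is a pronoun, so Principle B applies: it must be free in its binding domain.
Binding domain of *them₆*: the embedded TP, whose subject is the surgeons₃.
*the editors₁* c-commands the pronoun but from outside its binding domain, and is not c-commanded by it → coindexation permitted.
*the engineers₂* c-commands the pronoun but from outside its binding domain, and is not c-commanded by it → coindexation permitted.
*the surgeons₃* c-commands the pronoun within its binding domain → coindexation would violate Principle B.
*the senators₄*: the pronoun c-commands this R-expression → coindexation would violate Principle C on *the senators₄*.
*the students₅*: the pronoun c-commands this R-expression → coindexation would violate Principle C on *the students₅*.

{1, 2}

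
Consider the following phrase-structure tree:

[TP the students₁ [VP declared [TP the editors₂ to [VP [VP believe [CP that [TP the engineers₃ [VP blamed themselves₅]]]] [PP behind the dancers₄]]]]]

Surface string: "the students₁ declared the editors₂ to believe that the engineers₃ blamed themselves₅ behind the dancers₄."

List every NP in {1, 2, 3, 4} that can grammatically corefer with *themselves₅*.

*themselves* is an anaphor, so Principle A applies: it must be bound in its binding domain.
Binding domain of *themselves₅*: the embedded TP, whose subject is the engineers₃.
*the students₁* c-commands the anaphor but is outside its binding domain → cannot satisfy Principle A.
*the editors₂* c-commands the anaphor but is outside its binding domain → cannot satisfy Principle A.
*the engineers₃* c-commands the anaphor within its binding domain → licit binder.
*the dancers₄* does not c-command the anaphor → cannot bind it.

{3}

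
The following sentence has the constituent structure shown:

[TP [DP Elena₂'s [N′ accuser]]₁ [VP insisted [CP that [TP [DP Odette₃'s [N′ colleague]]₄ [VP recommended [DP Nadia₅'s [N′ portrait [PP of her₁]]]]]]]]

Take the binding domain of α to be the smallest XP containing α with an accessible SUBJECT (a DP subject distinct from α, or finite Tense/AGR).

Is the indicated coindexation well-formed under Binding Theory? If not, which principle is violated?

grammatical

The two coindexed NPs are *[Elena₂'s accuser]₁* and *her₁*.
*her₁* is a pronoun; its binding domain is the possessed DP, whose subject is Nadia₅. Within that domain it is c-commanded only by *Nadia₅*, which carries a different index — the pronoun is free locally, so Principle B holds.
*[Elena₂'s accuser]₁* is an R-expression; *her₁* does not c-command it, and no other NP shares its index, so Principle C is satisfied.
All principles are respected.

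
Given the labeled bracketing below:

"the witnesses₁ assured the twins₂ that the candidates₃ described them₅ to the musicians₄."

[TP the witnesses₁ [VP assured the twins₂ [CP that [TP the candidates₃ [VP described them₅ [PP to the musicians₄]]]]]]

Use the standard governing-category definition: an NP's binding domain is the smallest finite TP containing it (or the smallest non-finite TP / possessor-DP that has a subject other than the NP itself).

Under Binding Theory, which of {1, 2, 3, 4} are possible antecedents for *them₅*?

{1, 2}

*them* is a pronoun, so Principle B applies: it must be free in its binding domain.
Binding domain of *them₅*: the embedded TP, whose subject is the candidates₃.
*the witnesses₁* c-commands the pronoun but from outside its binding domain, and is not c-commanded by it → coindexation permitted.
*the twins₂* c-commands the pronoun but from outside its binding domain, and is not c-commanded by it → coindexation permitted.
*the candidates₃* c-commands the pronoun within its binding domain → coindexation would violate Principle B.
*the musicians₄*: the pronoun c-commands this R-expression → coindexation would violate Principle C on *the musicians₄*.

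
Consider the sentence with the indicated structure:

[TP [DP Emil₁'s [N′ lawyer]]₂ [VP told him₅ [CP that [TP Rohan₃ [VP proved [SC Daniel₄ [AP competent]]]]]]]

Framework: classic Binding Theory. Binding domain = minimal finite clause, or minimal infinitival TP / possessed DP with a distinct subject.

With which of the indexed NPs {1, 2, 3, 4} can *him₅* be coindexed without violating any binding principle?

{1}

*him* is a pronoun, so Principle B applies: it must be free in its binding domain.
Binding domain of *him₅*: the matrix TP, whose subject is [Emil₁'s lawyer]₂.
*Emil₁* and the pronoun do not c-command one another → neither Principle B nor Principle C is at stake; coindexation permitted.
*[Emil₁'s lawyer]₂* c-commands the pronoun within its binding domain → coindexation would violate Principle B.
*Rohan₃*: the pronoun c-commands this R-expression → coindexation would violate Principle C on *Rohan₃*.
*Daniel₄*: the pronoun c-commands this R-expression → coindexation would violate Principle C on *Daniel₄*.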